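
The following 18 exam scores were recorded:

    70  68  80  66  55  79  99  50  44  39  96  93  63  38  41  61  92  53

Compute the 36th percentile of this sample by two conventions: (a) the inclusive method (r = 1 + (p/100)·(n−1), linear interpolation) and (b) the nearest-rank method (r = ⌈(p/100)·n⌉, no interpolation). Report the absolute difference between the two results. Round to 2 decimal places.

Sorted: 38, 39, 41, 44, 50, 53, 55, 61, 63, 66, 68, 70, 79, 80, 92, 93, 96, 99.
n = 18.
(a) r = 7.12; between ranks 7 (55) and 8 (61): 55.72.
(b) the nearest-rank method: rank 7 → 55.
|55.72 − 55| = 0.72.

0.72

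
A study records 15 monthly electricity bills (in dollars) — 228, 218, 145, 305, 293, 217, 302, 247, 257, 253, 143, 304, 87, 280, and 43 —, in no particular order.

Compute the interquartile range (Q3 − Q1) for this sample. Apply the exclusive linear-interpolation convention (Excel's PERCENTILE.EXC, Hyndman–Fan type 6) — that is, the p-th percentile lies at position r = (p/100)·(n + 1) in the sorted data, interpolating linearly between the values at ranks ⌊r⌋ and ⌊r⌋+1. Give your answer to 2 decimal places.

Sorted: 43, 87, 143, 145, 217, 218, 228, 247, 253, 257, 280, 293, 302, 304, 305.
n = 15.
P25: r = 4 (integer) → 145.
P75: r = 12 (integer) → 293.
Difference: 293 − 145 = 148.

148.00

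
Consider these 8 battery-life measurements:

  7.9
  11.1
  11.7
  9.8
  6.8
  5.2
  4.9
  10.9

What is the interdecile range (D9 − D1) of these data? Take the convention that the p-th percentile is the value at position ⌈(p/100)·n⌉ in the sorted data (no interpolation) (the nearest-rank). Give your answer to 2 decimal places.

6.80

Sorted: 4.9, 5.2, 6.8, 7.9, 9.8, 10.9, 11.1, 11.7.
n = 8.
P10: rank ⌈10/100·8⌉ = 1 → 4.9.
P90: rank ⌈90/100·8⌉ = 8 → 11.7.
Difference: 11.7 − 4.9 = 6.8.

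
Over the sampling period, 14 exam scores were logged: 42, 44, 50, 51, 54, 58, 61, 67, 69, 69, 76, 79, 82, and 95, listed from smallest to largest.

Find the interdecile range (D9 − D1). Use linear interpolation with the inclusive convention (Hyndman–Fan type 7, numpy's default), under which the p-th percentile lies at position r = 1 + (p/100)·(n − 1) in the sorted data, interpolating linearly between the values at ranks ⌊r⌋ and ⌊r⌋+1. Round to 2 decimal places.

n = 14.
P10: r = 2.3; ranks 2–3 are 44, 50; interpolating gives 45.8.
P90: r = 12.7; ranks 12–13 are 79, 82; interpolating gives 81.1.
Difference: 81.1 − 45.8 = 35.3.

35.30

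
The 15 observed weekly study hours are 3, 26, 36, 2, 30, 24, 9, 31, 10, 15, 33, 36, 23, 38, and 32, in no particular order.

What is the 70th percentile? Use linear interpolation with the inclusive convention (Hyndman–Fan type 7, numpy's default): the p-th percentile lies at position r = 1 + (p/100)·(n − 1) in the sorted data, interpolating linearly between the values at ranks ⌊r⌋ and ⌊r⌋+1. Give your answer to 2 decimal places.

31.80

Sorted: 2, 3, 9, 10, 15, 23, 24, 26, 30, 31, 32, 33, 36, 36, 38.
n = 15.
r = 1 + (70/100)·(15 − 1) = 1 + 9.8 = 10.8.
Rank 10 is 31 and rank 11 is 32.
Interpolate: 31 + 0.8·(32 − 31) = 31 + 0.8·1 = 31.8.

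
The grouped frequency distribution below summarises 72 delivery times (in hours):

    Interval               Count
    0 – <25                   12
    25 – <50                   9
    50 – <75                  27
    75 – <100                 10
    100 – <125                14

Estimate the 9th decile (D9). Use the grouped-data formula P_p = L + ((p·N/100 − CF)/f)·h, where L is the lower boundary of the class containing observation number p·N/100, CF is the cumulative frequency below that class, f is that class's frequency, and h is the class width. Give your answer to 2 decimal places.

N = 72; target position k = 90/100 · 72 = 64.8.
Cumulative frequencies: 12, 21, 48, 58, 72.
Observation 64.8 falls in the class 100 – <125.
L = 100, CF = 58, f = 14, h = 25.
P90 = 100 + ((64.8 − 58)/14)·25 = 100 + 12.1429 = 112.143.

112.14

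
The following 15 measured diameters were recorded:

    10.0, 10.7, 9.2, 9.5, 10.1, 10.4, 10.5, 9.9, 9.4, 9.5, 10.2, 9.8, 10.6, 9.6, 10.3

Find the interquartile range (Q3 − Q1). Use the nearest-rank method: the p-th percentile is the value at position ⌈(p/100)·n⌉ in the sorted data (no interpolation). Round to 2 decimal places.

0.90

Sorted: 9.2, 9.4, 9.5, 9.5, 9.6, 9.8, 9.9, 10.0, 10.1, 10.2, 10.3, 10.4, 10.5, 10.6, 10.7.
n = 15.
P25: rank ⌈25/100·15⌉ = 4 → 9.5.
P75: rank ⌈75/100·15⌉ = 12 → 10.4.
Difference: 10.4 − 9.5 = 0.9.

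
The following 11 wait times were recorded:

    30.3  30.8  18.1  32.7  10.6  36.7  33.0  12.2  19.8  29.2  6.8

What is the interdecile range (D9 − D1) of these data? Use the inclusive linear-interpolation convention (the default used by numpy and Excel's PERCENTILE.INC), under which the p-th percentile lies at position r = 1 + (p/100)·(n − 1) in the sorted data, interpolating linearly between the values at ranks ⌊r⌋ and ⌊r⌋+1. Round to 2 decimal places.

Sorted: 6.8, 10.6, 12.2, 18.1, 19.8, 29.2, 30.3, 30.8, 32.7, 33.0, 36.7.
n = 11.
P10: r = 2 (integer) → 10.6.
P90: r = 10 (integer) → 33.
Difference: 33 − 10.6 = 22.4.

22.40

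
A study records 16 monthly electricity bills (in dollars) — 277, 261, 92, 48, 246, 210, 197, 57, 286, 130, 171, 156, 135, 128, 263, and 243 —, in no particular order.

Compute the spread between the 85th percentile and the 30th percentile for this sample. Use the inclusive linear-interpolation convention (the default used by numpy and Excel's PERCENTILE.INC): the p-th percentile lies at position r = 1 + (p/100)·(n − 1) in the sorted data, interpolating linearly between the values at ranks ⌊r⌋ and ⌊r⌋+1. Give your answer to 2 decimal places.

130.00

Sorted: 48, 57, 92, 128, 130, 135, 156, 171, 197, 210, 243, 246, 261, 263, 277, 286.
n = 16.
P30: r = 5.5; ranks 5–6 are 130, 135; interpolating gives 132.5.
P85: r = 13.75; ranks 13–14 are 261, 263; interpolating gives 262.5.
Difference: 262.5 − 132.5 = 130.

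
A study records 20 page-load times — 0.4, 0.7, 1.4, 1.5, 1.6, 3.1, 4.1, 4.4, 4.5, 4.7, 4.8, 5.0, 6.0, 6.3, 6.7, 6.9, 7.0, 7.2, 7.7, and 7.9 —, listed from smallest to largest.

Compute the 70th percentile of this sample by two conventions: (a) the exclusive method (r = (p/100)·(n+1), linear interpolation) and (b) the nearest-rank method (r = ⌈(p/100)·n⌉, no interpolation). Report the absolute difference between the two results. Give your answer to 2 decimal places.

0.28

n = 20.
(a) r = 14.7; between ranks 14 (6.3) and 15 (6.7): 6.58.
(b) the nearest-rank method: rank 14 → 6.3.
|6.58 − 6.3| = 0.28.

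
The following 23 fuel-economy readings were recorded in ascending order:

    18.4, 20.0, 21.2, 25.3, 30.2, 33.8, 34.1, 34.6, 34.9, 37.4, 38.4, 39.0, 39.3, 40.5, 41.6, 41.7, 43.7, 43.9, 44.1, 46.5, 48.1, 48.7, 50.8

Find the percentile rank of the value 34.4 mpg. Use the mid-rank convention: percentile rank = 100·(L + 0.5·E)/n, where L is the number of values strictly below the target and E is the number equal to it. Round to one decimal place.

Count below 34.4: L = 7; count equal: E = 0; n = 23.
Percentile rank = 100·(7 + 0.5·0)/23 = 100·7/23 = 30.43.

30.4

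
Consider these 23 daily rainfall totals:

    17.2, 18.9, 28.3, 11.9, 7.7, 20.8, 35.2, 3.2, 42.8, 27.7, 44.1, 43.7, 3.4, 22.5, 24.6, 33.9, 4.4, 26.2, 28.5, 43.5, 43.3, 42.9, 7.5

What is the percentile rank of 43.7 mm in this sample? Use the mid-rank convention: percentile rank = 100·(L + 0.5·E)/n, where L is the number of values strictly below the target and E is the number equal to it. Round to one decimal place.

Sorted: 3.2, 3.4, 4.4, 7.5, 7.7, 11.9, 17.2, 18.9, 20.8, 22.5, 24.6, 26.2, 27.7, 28.3, 28.5, 33.9, 35.2, 42.8, 42.9, 43.3, 43.5, 43.7, 44.1.
Count below 43.7: L = 21; count equal: E = 1; n = 23.
Percentile rank = 100·(21 + 0.5·1)/23 = 100·21.5/23 = 93.48.

93.5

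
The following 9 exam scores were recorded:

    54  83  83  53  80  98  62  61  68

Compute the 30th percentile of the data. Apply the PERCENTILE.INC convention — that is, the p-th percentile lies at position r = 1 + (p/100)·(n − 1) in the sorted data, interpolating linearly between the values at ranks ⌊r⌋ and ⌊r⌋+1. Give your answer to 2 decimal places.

Sorted: 53, 54, 61, 62, 68, 80, 83, 83, 98.
n = 9.
r = 1 + (30/100)·(9 − 1) = 1 + 2.4 = 3.4.
Rank 3 is 61 and rank 4 is 62.
Interpolate: 61 + 0.4·(62 − 61) = 61 + 0.4·1 = 61.4.

61.40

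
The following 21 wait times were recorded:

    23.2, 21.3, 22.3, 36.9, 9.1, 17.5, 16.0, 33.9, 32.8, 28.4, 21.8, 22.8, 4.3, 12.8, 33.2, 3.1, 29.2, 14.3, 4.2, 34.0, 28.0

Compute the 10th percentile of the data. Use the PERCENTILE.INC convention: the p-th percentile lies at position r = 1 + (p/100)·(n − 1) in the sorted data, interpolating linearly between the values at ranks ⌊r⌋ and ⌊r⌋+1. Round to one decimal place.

Sorted: 3.1, 4.2, 4.3, 9.1, 12.8, 14.3, 16.0, 17.5, 21.3, 21.8, 22.3, 22.8, 23.2, 28.0, 28.4, 29.2, 32.8, 33.2, 33.9, 34.0, 36.9.
n = 21.
r = 1 + (10/100)·(21 − 1) = 1 + 2 = 3.
r is an integer, so P10 is the value at rank 3: 4.3.

4.3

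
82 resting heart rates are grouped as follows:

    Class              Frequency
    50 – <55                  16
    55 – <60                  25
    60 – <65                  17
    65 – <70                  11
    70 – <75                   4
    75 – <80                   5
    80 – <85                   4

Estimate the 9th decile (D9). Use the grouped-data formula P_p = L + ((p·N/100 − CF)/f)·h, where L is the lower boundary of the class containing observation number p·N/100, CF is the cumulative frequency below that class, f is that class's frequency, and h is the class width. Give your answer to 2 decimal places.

75.80

N = 82; target position k = 90/100 · 82 = 73.8.
Cumulative frequencies: 16, 41, 58, 69, 73, 78, 82.
Observation 73.8 falls in the class 75 – <80.
L = 75, CF = 73, f = 5, h = 5.
P90 = 75 + ((73.8 − 73)/5)·5 = 75 + 0.8 = 75.8.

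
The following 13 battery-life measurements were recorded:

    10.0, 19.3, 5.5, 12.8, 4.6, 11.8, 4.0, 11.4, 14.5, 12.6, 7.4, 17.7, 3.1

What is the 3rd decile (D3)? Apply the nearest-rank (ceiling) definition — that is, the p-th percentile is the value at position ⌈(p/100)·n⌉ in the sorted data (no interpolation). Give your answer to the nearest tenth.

Sorted: 3.1, 4.0, 4.6, 5.5, 7.4, 10.0, 11.4, 11.8, 12.6, 12.8, 14.5, 17.7, 19.3.
n = 13.
Position = ⌈30/100 · 13⌉ = ⌈3.9⌉ = 4.
The value at rank 4 is 5.5.

5.5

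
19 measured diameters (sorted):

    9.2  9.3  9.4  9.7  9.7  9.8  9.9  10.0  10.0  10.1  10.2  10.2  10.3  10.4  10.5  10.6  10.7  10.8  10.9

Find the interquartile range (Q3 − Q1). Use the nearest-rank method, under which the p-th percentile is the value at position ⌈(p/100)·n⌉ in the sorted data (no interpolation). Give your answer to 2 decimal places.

0.80

n = 19.
P25: rank ⌈25/100·19⌉ = 5 → 9.7.
P75: rank ⌈75/100·19⌉ = 15 → 10.5.
Difference: 10.5 − 9.7 = 0.8.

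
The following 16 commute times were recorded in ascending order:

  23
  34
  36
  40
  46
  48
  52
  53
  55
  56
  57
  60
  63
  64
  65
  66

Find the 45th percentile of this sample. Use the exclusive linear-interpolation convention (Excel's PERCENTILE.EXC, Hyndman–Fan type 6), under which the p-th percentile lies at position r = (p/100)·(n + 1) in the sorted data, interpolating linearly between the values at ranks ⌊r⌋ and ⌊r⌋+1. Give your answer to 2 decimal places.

n = 16.
r = (45/100)·(16 + 1) = 7.65.
Rank 7 is 52 and rank 8 is 53.
Interpolate: 52 + 0.65·(53 − 52) = 52 + 0.65·1 = 52.65.

52.65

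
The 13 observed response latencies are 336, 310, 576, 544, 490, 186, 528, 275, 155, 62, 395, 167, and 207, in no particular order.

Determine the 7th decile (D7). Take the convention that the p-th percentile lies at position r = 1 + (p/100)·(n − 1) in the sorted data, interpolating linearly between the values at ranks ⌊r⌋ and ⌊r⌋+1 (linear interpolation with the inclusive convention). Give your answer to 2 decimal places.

Sorted: 62, 155, 167, 186, 207, 275, 310, 336, 395, 490, 528, 544, 576.
n = 13.
r = 1 + (70/100)·(13 − 1) = 1 + 8.4 = 9.4.
Rank 9 is 395 and rank 10 is 490.
Interpolate: 395 + 0.4·(490 − 395) = 395 + 0.4·95 = 433.

433.00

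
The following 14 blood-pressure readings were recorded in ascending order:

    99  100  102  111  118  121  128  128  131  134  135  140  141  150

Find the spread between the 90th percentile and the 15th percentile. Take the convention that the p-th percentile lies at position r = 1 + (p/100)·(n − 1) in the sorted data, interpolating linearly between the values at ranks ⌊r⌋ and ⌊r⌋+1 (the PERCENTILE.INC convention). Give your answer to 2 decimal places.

n = 14.
P15: r = 2.95; ranks 2–3 are 100, 102; interpolating gives 101.9.
P90: r = 12.7; ranks 12–13 are 140, 141; interpolating gives 140.7.
Difference: 140.7 − 101.9 = 38.8.

38.80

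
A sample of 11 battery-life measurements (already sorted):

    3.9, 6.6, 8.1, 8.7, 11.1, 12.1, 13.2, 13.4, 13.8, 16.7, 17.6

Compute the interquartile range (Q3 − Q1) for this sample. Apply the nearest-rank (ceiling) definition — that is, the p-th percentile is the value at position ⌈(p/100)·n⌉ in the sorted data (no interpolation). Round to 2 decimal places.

n = 11.
P25: rank ⌈25/100·11⌉ = 3 → 8.1.
P75: rank ⌈75/100·11⌉ = 9 → 13.8.
Difference: 13.8 − 8.1 = 5.7.

5.70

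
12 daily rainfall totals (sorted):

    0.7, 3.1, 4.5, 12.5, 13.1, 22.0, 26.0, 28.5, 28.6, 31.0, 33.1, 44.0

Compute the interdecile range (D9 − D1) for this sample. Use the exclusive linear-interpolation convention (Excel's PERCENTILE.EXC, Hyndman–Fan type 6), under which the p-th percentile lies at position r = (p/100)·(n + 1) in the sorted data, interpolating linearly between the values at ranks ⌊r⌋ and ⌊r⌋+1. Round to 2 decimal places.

39.31

n = 12.
P10: r = 1.3; ranks 1–2 are 0.7, 3.1; interpolating gives 1.42.
P90: r = 11.7; ranks 11–12 are 33.1, 44.0; interpolating gives 40.73.
Difference: 40.73 − 1.42 = 39.31.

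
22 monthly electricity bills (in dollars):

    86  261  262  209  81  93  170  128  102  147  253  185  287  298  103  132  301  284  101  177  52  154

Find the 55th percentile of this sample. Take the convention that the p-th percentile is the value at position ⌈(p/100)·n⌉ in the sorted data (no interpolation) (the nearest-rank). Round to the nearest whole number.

177

Sorted: 52, 81, 86, 93, 101, 102, 103, 128, 132, 147, 154, 170, 177, 185, 209, 253, 261, 262, 284, 287, 298, 301.
n = 22.
Position = ⌈55/100 · 22⌉ = ⌈12.1⌉ = 13.
The value at rank 13 is 177.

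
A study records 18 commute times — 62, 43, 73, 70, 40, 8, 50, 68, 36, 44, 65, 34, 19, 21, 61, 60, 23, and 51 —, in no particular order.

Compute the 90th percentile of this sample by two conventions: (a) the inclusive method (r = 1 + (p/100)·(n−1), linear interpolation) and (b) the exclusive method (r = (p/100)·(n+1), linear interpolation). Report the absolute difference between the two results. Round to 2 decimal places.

1.70

Sorted: 8, 19, 21, 23, 34, 36, 40, 43, 44, 50, 51, 60, 61, 62, 65, 68, 70, 73.
n = 18.
(a) r = 16.3; between ranks 16 (68) and 17 (70): 68.6.
(b) r = 17.1; between ranks 17 (70) and 18 (73): 70.3.
|68.6 − 70.3| = 1.7.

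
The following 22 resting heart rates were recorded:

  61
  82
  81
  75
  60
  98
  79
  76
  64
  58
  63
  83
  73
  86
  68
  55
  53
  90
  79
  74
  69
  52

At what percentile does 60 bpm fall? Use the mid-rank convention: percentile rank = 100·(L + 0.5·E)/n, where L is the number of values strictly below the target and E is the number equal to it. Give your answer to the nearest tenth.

20.5

Sorted: 52, 53, 55, 58, 60, 61, 63, 64, 68, 69, 73, 74, 75, 76, 79, 79, 81, 82, 83, 86, 90, 98.
Count below 60: L = 4; count equal: E = 1; n = 22.
Percentile rank = 100·(4 + 0.5·1)/22 = 100·4.5/22 = 20.45.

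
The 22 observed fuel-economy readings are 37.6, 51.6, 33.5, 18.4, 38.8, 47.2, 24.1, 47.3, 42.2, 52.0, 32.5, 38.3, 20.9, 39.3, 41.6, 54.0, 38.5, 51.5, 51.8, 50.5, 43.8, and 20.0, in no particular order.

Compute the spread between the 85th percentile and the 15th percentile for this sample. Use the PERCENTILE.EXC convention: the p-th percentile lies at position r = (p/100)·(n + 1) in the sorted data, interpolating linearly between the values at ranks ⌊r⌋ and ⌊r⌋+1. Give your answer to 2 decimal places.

Sorted: 18.4, 20.0, 20.9, 24.1, 32.5, 33.5, 37.6, 38.3, 38.5, 38.8, 39.3, 41.6, 42.2, 43.8, 47.2, 47.3, 50.5, 51.5, 51.6, 51.8, 52.0, 54.0.
n = 22.
P15: r = 3.45; ranks 3–4 are 20.9, 24.1; interpolating gives 22.34.
P85: r = 19.55; ranks 19–20 are 51.6, 51.8; interpolating gives 51.71.
Difference: 51.71 − 22.34 = 29.37.

29.37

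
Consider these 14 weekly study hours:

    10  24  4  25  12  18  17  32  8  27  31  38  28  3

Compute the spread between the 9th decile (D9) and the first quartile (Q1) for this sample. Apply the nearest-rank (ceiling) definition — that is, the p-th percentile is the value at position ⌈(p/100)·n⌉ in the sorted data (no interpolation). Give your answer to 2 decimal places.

Sorted: 3, 4, 8, 10, 12, 17, 18, 24, 25, 27, 28, 31, 32, 38.
n = 14.
P25: rank ⌈25/100·14⌉ = 4 → 10.
P90: rank ⌈90/100·14⌉ = 13 → 32.
Difference: 32 − 10 = 22.

22.00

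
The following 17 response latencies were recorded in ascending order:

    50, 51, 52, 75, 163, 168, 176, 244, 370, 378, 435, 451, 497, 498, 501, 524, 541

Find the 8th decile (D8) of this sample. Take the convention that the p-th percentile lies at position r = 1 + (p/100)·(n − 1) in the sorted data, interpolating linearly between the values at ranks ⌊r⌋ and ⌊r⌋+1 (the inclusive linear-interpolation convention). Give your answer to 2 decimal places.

n = 17.
r = 1 + (80/100)·(17 − 1) = 1 + 12.8 = 13.8.
Rank 13 is 497 and rank 14 is 498.
Interpolate: 497 + 0.8·(498 − 497) = 497 + 0.8·1 = 497.8.

497.80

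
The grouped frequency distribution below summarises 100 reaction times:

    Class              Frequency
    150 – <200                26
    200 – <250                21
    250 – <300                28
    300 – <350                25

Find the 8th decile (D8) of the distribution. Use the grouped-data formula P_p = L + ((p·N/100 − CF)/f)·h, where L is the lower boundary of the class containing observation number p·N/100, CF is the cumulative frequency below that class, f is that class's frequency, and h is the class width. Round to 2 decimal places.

310.00

N = 100; target position k = 80/100 · 100 = 80.
Cumulative frequencies: 26, 47, 75, 100.
Observation 80 falls in the class 300 – <350.
L = 300, CF = 75, f = 25, h = 50.
P80 = 300 + ((80 − 75)/25)·50 = 300 + 10 = 310.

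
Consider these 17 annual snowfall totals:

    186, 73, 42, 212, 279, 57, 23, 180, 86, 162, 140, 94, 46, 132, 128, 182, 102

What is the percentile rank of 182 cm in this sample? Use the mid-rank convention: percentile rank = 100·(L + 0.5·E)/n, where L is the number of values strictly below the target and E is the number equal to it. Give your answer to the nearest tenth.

Sorted: 23, 42, 46, 57, 73, 86, 94, 102, 128, 132, 140, 162, 180, 182, 186, 212, 279.
Count below 182: L = 13; count equal: E = 1; n = 17.
Percentile rank = 100·(13 + 0.5·1)/17 = 100·13.5/17 = 79.41.

79.4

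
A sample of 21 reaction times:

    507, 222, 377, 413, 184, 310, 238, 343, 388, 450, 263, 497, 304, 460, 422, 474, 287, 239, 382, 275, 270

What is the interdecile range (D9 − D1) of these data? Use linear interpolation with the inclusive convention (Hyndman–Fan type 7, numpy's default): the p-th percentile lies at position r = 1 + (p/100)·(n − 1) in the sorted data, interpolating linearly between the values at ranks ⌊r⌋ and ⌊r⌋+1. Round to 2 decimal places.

Sorted: 184, 222, 238, 239, 263, 270, 275, 287, 304, 310, 343, 377, 382, 388, 413, 422, 450, 460, 474, 497, 507.
n = 21.
P10: r = 3 (integer) → 238.
P90: r = 19 (integer) → 474.
Difference: 474 − 238 = 236.

236.00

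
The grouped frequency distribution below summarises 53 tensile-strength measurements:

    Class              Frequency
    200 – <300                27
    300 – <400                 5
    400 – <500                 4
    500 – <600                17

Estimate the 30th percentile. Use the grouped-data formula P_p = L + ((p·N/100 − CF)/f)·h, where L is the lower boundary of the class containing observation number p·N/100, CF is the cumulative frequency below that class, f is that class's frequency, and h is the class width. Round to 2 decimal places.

258.89

N = 53; target position k = 30/100 · 53 = 15.9.
Cumulative frequencies: 27, 32, 36, 53.
Observation 15.9 falls in the class 200 – <300.
L = 200, CF = 0, f = 27, h = 100.
P30 = 200 + ((15.9 − 0)/27)·100 = 200 + 58.8889 = 258.889.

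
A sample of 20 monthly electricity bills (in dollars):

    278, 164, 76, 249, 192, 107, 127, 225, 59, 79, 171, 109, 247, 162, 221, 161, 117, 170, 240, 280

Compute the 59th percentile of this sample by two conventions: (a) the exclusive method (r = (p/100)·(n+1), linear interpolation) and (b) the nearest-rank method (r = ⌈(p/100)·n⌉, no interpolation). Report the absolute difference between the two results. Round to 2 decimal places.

8.19

Sorted: 59, 76, 79, 107, 109, 117, 127, 161, 162, 164, 170, 171, 192, 221, 225, 240, 247, 249, 278, 280.
n = 20.
(a) r = 12.39; between ranks 12 (171) and 13 (192): 179.19.
(b) the nearest-rank method: rank 12 → 171.
|179.19 − 171| = 8.19.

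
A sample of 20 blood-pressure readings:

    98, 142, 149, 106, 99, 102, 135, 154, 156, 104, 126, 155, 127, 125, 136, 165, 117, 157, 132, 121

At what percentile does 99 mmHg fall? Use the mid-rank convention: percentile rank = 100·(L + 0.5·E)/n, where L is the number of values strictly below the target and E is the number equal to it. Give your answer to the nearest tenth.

Sorted: 98, 99, 102, 104, 106, 117, 121, 125, 126, 127, 132, 135, 136, 142, 149, 154, 155, 156, 157, 165.
Count below 99: L = 1; count equal: E = 1; n = 20.
Percentile rank = 100·(1 + 0.5·1)/20 = 100·1.5/20 = 7.5.

7.5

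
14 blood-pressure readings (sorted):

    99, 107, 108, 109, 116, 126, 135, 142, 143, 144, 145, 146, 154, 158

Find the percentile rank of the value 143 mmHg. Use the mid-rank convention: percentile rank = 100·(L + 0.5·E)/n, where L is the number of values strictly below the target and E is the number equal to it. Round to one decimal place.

Count below 143: L = 8; count equal: E = 1; n = 14.
Percentile rank = 100·(8 + 0.5·1)/14 = 100·8.5/14 = 60.71.

60.7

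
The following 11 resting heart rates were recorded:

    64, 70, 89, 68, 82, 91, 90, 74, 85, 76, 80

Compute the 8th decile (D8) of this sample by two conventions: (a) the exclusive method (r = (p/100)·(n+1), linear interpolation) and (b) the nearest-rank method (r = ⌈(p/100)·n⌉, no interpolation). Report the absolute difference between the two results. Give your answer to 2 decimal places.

0.60

Sorted: 64, 68, 70, 74, 76, 80, 82, 85, 89, 90, 91.
n = 11.
(a) r = 9.6; between ranks 9 (89) and 10 (90): 89.6.
(b) the nearest-rank method: rank 9 → 89.
|89.6 − 89| = 0.6.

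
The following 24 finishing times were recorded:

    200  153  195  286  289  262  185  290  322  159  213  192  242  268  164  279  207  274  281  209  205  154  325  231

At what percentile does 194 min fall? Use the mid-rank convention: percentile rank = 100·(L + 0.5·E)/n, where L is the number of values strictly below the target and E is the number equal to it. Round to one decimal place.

Sorted: 153, 154, 159, 164, 185, 192, 195, 200, 205, 207, 209, 213, 231, 242, 262, 268, 274, 279, 281, 286, 289, 290, 322, 325.
Count below 194: L = 6; count equal: E = 0; n = 24.
Percentile rank = 100·(6 + 0.5·0)/24 = 100·6/24 = 25.

25.0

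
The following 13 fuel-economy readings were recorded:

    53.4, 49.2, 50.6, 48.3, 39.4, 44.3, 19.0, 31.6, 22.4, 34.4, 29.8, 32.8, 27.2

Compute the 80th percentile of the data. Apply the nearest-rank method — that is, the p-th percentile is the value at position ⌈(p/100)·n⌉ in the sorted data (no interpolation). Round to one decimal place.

Sorted: 19.0, 22.4, 27.2, 29.8, 31.6, 32.8, 34.4, 39.4, 44.3, 48.3, 49.2, 50.6, 53.4.
n = 13.
Position = ⌈80/100 · 13⌉ = ⌈10.4⌉ = 11.
The value at rank 11 is 49.2.

49.2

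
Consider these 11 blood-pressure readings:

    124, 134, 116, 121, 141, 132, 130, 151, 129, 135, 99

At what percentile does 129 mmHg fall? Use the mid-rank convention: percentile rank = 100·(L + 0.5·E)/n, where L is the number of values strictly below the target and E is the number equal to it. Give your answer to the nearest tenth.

Sorted: 99, 116, 121, 124, 129, 130, 132, 134, 135, 141, 151.
Count below 129: L = 4; count equal: E = 1; n = 11.
Percentile rank = 100·(4 + 0.5·1)/11 = 100·4.5/11 = 40.91.

40.9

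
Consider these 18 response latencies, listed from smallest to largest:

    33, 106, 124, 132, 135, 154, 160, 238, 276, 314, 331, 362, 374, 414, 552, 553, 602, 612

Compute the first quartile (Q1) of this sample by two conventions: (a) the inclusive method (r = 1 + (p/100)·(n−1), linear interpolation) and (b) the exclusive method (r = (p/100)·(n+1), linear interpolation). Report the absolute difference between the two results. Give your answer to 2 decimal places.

5.50

n = 18.
(a) r = 5.25; between ranks 5 (135) and 6 (154): 139.75.
(b) r = 4.75; between ranks 4 (132) and 5 (135): 134.25.
|139.75 − 134.25| = 5.5.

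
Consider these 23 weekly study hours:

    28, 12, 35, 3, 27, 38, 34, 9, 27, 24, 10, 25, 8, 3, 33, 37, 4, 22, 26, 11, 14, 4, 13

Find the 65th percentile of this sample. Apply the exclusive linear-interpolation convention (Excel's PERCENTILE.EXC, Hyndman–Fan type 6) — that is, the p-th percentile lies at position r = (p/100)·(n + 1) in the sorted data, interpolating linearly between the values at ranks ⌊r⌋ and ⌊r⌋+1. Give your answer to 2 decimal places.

Sorted: 3, 3, 4, 4, 8, 9, 10, 11, 12, 13, 14, 22, 24, 25, 26, 27, 27, 28, 33, 34, 35, 37, 38.
n = 23.
r = (65/100)·(23 + 1) = 15.6.
Rank 15 is 26 and rank 16 is 27.
Interpolate: 26 + 0.6·(27 − 26) = 26 + 0.6·1 = 26.6.

26.60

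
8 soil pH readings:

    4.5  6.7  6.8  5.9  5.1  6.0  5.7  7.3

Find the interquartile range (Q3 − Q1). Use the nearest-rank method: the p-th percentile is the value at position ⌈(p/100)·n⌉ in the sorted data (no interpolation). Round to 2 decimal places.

Sorted: 4.5, 5.1, 5.7, 5.9, 6.0, 6.7, 6.8, 7.3.
n = 8.
P25: rank ⌈25/100·8⌉ = 2 → 5.1.
P75: rank ⌈75/100·8⌉ = 6 → 6.7.
Difference: 6.7 − 5.1 = 1.6.

1.60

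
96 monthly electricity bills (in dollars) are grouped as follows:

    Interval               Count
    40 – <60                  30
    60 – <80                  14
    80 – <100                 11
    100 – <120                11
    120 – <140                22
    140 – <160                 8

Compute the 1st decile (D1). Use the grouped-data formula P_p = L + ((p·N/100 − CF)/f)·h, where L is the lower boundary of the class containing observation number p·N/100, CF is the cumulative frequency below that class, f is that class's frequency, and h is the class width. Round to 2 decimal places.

46.40

N = 96; target position k = 10/100 · 96 = 9.6.
Cumulative frequencies: 30, 44, 55, 66, 88, 96.
Observation 9.6 falls in the class 40 – <60.
L = 40, CF = 0, f = 30, h = 20.
P10 = 40 + ((9.6 − 0)/30)·20 = 40 + 6.4 = 46.4.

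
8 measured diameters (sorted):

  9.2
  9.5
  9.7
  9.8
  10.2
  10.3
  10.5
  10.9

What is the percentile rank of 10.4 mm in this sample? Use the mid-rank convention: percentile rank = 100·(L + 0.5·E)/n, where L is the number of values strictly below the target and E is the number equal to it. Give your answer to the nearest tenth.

75.0

Count below 10.4: L = 6; count equal: E = 0; n = 8.
Percentile rank = 100·(6 + 0.5·0)/8 = 100·6/8 = 75.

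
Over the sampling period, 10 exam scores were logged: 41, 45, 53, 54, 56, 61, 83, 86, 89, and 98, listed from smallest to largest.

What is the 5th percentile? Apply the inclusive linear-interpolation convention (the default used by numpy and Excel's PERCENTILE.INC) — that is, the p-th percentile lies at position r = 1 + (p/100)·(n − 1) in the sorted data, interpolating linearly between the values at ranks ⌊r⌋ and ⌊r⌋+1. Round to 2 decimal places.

n = 10.
r = 1 + (5/100)·(10 − 1) = 1 + 0.45 = 1.45.
Rank 1 is 41 and rank 2 is 45.
Interpolate: 41 + 0.45·(45 − 41) = 41 + 0.45·4 = 42.8.

42.80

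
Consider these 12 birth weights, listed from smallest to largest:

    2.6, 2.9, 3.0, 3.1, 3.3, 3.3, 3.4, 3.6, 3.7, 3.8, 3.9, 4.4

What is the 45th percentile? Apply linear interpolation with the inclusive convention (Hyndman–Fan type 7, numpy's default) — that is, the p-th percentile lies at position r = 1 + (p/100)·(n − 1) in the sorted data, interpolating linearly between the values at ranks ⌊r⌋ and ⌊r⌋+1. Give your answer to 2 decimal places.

3.30

n = 12.
r = 1 + (45/100)·(12 − 1) = 1 + 4.95 = 5.95.
Rank 5 is 3.3 and rank 6 is 3.3.
Interpolate: 3.3 + 0.95·(3.3 − 3.3) = 3.3 + 0.95·0 = 3.3.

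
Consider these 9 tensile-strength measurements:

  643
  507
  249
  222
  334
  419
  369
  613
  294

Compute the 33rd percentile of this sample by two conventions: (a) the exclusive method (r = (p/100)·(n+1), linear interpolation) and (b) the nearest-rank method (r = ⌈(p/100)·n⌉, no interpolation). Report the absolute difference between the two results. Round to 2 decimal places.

12.00

Sorted: 222, 249, 294, 334, 369, 419, 507, 613, 643.
n = 9.
(a) r = 3.3; between ranks 3 (294) and 4 (334): 306.
(b) the nearest-rank method: rank 3 → 294.
|306 − 294| = 12.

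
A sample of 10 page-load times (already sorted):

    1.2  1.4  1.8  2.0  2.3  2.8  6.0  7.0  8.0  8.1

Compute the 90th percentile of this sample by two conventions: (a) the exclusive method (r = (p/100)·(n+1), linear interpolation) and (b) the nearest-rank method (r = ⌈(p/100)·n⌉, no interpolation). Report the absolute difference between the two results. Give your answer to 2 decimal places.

n = 10.
(a) r = 9.9; between ranks 9 (8.0) and 10 (8.1): 8.09.
(b) the nearest-rank method: rank 9 → 8.
|8.09 − 8| = 0.09.

0.09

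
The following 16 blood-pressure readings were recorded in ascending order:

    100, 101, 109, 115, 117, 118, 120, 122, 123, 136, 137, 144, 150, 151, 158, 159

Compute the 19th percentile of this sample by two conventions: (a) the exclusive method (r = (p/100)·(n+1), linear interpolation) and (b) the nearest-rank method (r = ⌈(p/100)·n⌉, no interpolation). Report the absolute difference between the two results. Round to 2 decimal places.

4.62

n = 16.
(a) r = 3.23; between ranks 3 (109) and 4 (115): 110.38.
(b) the nearest-rank method: rank 4 → 115.
|110.38 − 115| = 4.62.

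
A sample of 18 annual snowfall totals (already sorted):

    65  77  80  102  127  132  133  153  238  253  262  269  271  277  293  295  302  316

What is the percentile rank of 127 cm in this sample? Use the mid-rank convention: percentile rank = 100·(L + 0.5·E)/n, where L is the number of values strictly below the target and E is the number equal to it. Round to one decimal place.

25.0

Count below 127: L = 4; count equal: E = 1; n = 18.
Percentile rank = 100·(4 + 0.5·1)/18 = 100·4.5/18 = 25.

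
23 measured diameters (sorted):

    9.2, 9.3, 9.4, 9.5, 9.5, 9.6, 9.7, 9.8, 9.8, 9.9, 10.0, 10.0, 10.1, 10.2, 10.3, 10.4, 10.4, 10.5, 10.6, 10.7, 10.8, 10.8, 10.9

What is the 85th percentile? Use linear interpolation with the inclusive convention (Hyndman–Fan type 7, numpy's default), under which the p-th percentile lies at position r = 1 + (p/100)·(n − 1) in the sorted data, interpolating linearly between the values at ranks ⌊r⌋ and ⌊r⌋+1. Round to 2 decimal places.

n = 23.
r = 1 + (85/100)·(23 − 1) = 1 + 18.7 = 19.7.
Rank 19 is 10.6 and rank 20 is 10.7.
Interpolate: 10.6 + 0.7·(10.7 − 10.6) = 10.6 + 0.7·0.1 = 10.67.

10.67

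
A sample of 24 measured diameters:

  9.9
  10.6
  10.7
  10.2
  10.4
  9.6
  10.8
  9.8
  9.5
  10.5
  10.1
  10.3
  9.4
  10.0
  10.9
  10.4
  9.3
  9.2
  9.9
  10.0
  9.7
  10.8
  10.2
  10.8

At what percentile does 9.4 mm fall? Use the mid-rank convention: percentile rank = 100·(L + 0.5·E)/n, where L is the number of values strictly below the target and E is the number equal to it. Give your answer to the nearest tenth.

10.4

Sorted: 9.2, 9.3, 9.4, 9.5, 9.6, 9.7, 9.8, 9.9, 9.9, 10.0, 10.0, 10.1, 10.2, 10.2, 10.3, 10.4, 10.4, 10.5, 10.6, 10.7, 10.8, 10.8, 10.8, 10.9.
Count below 9.4: L = 2; count equal: E = 1; n = 24.
Percentile rank = 100·(2 + 0.5·1)/24 = 100·2.5/24 = 10.42.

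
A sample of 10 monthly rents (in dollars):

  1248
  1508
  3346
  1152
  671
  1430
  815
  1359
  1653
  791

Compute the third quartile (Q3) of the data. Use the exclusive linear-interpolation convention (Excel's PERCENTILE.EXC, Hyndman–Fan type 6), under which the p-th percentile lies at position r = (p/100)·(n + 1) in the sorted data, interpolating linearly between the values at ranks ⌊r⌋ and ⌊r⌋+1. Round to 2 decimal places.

1544.25

Sorted: 671, 791, 815, 1152, 1248, 1359, 1430, 1508, 1653, 3346.
n = 10.
r = (75/100)·(10 + 1) = 8.25.
Rank 8 is 1508 and rank 9 is 1653.
Interpolate: 1508 + 0.25·(1653 − 1508) = 1508 + 0.25·145 = 1544.25.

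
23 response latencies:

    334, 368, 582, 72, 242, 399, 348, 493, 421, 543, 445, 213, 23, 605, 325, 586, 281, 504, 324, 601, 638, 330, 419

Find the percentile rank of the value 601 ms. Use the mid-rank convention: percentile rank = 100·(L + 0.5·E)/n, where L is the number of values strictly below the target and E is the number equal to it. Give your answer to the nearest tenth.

89.1

Sorted: 23, 72, 213, 242, 281, 324, 325, 330, 334, 348, 368, 399, 419, 421, 445, 493, 504, 543, 582, 586, 601, 605, 638.
Count below 601: L = 20; count equal: E = 1; n = 23.
Percentile rank = 100·(20 + 0.5·1)/23 = 100·20.5/23 = 89.13.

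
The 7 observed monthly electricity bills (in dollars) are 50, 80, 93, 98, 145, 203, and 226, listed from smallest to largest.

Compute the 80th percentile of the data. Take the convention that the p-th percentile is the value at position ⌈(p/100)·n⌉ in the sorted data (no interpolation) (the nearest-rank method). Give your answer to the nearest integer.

n = 7.
Position = ⌈80/100 · 7⌉ = ⌈5.6⌉ = 6.
The value at rank 6 is 203.

203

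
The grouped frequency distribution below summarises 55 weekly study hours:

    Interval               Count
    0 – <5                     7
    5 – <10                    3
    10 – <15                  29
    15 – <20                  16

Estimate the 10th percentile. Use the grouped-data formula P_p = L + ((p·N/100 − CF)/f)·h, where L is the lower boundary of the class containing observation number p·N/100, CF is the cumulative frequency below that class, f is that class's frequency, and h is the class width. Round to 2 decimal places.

3.93

N = 55; target position k = 10/100 · 55 = 5.5.
Cumulative frequencies: 7, 10, 39, 55.
Observation 5.5 falls in the class 0 – <5.
L = 0, CF = 0, f = 7, h = 5.
P10 = 0 + ((5.5 − 0)/7)·5 = 0 + 3.92857 = 3.92857.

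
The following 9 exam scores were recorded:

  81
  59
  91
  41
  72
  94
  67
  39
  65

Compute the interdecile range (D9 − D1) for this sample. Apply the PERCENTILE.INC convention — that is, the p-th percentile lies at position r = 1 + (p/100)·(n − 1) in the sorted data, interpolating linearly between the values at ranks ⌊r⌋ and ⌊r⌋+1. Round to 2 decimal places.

51.00

Sorted: 39, 41, 59, 65, 67, 72, 81, 91, 94.
n = 9.
P10: r = 1.8; ranks 1–2 are 39, 41; interpolating gives 40.6.
P90: r = 8.2; ranks 8–9 are 91, 94; interpolating gives 91.6.
Difference: 91.6 − 40.6 = 51.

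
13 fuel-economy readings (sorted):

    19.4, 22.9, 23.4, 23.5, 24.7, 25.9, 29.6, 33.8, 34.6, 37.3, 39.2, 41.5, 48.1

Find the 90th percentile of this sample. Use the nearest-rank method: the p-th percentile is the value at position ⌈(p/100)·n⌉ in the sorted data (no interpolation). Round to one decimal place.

n = 13.
Position = ⌈90/100 · 13⌉ = ⌈11.7⌉ = 12.
The value at rank 12 is 41.5.

41.5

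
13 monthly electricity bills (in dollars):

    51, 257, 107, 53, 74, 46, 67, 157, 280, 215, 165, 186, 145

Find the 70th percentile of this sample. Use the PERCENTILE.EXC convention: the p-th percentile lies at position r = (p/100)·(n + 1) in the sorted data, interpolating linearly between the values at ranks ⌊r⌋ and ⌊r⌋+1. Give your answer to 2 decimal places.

Sorted: 46, 51, 53, 67, 74, 107, 145, 157, 165, 186, 215, 257, 280.
n = 13.
r = (70/100)·(13 + 1) = 9.8.
Rank 9 is 165 and rank 10 is 186.
Interpolate: 165 + 0.8·(186 − 165) = 165 + 0.8·21 = 181.8.

181.80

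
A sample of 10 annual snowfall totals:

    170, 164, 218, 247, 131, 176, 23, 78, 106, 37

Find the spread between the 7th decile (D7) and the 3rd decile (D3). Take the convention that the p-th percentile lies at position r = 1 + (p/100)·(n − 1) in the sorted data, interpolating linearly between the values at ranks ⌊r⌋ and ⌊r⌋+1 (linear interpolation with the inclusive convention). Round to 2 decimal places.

74.20

Sorted: 23, 37, 78, 106, 131, 164, 170, 176, 218, 247.
n = 10.
P30: r = 3.7; ranks 3–4 are 78, 106; interpolating gives 97.6.
P70: r = 7.3; ranks 7–8 are 170, 176; interpolating gives 171.8.
Difference: 171.8 − 97.6 = 74.2.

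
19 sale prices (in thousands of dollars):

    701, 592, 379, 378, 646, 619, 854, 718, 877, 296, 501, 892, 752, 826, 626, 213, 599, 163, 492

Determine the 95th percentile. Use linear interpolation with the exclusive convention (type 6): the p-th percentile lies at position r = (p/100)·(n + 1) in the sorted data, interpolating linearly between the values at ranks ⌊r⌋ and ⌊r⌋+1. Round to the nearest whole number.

892

Sorted: 163, 213, 296, 378, 379, 492, 501, 592, 599, 619, 626, 646, 701, 718, 752, 826, 854, 877, 892.
n = 19.
r = (95/100)·(19 + 1) = 19.
r is an integer, so P95 is the value at rank 19: 892.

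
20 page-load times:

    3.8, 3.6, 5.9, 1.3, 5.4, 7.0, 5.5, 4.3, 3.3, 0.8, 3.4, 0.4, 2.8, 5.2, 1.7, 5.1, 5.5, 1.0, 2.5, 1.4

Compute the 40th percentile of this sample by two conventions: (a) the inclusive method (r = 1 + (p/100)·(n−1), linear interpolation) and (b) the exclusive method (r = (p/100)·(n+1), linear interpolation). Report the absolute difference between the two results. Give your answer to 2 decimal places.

0.10

Sorted: 0.4, 0.8, 1.0, 1.3, 1.4, 1.7, 2.5, 2.8, 3.3, 3.4, 3.6, 3.8, 4.3, 5.1, 5.2, 5.4, 5.5, 5.5, 5.9, 7.0.
n = 20.
(a) r = 8.6; between ranks 8 (2.8) and 9 (3.3): 3.1.
(b) r = 8.4; between ranks 8 (2.8) and 9 (3.3): 3.
|3.1 − 3| = 0.1.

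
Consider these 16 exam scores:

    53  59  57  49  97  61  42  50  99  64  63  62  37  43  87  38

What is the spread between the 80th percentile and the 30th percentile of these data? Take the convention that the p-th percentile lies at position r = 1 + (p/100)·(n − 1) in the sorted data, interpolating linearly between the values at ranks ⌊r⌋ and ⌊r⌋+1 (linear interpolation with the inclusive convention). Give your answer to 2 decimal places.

Sorted: 37, 38, 42, 43, 49, 50, 53, 57, 59, 61, 62, 63, 64, 87, 97, 99.
n = 16.
P30: r = 5.5; ranks 5–6 are 49, 50; interpolating gives 49.5.
P80: r = 13 (integer) → 64.
Difference: 64 − 49.5 = 14.5.

14.50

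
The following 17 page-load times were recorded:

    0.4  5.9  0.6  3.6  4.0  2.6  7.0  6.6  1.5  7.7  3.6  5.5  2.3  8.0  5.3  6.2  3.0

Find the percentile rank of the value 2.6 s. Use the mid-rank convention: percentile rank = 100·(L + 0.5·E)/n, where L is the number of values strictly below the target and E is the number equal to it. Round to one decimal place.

26.5

Sorted: 0.4, 0.6, 1.5, 2.3, 2.6, 3.0, 3.6, 3.6, 4.0, 5.3, 5.5, 5.9, 6.2, 6.6, 7.0, 7.7, 8.0.
Count below 2.6: L = 4; count equal: E = 1; n = 17.
Percentile rank = 100·(4 + 0.5·1)/17 = 100·4.5/17 = 26.47.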